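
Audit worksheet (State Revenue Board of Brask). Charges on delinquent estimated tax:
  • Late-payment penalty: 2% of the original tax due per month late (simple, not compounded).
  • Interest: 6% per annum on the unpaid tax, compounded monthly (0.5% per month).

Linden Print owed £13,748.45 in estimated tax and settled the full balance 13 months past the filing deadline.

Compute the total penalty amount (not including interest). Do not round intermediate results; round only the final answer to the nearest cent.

Late-payment penalty: 13 × 2% × £13,748.45 = £3,574.60…

£3,574.60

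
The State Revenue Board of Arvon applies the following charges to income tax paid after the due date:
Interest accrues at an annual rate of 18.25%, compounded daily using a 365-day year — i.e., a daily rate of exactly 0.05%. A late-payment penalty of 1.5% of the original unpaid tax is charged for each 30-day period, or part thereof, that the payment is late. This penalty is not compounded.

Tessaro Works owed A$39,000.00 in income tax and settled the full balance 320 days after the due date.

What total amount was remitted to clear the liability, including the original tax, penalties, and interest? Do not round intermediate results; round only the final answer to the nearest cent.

Penalty periods: ⌈320/30⌉ = 11; penalty = 11 × 1.5% × A$39,000.00 = A$6,435.00
Interest: A$39,000.00 × ((1 + 0.0005)^320 − 1) = A$39,000.00 × 0.17346395… = A$6,765.0939…
Total = A$39,000.00 + A$6,435.0000 + A$6,765.0939… = A$52,200.09

A$52,200.09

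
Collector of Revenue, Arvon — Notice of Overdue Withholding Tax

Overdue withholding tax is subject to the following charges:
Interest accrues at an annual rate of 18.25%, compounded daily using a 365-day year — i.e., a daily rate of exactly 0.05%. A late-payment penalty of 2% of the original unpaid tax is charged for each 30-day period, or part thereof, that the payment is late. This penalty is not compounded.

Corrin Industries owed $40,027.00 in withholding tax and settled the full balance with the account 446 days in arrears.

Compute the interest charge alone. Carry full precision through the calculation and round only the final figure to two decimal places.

$9,996.78

Interest: $40,027.00 × ((1 + 0.0005)^446 − 1) = $40,027.00 × 0.24975092… = $9,996.7801…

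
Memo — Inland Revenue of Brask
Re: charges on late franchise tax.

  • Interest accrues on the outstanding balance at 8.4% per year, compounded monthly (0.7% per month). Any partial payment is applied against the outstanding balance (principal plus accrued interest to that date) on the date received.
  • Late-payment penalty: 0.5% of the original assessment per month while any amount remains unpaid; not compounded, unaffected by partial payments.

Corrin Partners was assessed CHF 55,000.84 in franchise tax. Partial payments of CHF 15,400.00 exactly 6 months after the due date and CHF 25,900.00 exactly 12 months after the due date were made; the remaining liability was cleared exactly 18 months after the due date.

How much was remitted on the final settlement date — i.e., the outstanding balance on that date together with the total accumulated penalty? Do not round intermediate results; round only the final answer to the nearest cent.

CHF 23,557.57

Balance at month 6: CHF 55,000.8400 × (1 + 0.007)^6 = CHF 57,351.6802…
After CHF 15,400.00 payment: CHF 57,351.6802… − CHF 15,400.00 = CHF 41,951.6802…
Balance at month 12: CHF 41,951.6802… × (1 + 0.007)^6 = CHF 43,744.7745…
After CHF 25,900.00 payment: CHF 43,744.7745… − CHF 25,900.00 = CHF 17,844.7745…
Balance at month 18: CHF 17,844.7745… × (1 + 0.007)^6 = CHF 18,607.4940…
Penalty: 18 × 0.5% × CHF 55,000.84 = CHF 4,950.08…
Final settlement = outstanding balance + penalty = CHF 18,607.4940… + CHF 4,950.08… = CHF 23,557.57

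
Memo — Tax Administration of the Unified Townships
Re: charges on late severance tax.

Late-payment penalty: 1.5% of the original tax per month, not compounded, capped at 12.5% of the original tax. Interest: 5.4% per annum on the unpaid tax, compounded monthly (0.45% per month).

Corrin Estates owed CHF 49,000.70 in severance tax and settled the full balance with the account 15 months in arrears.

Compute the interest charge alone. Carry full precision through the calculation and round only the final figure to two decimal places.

Interest: CHF 49,000.70 × ((1 + 0.0045)^15 − 1) = CHF 49,000.70 × 0.0696683… = CHF 3,413.7944…

CHF 3,413.79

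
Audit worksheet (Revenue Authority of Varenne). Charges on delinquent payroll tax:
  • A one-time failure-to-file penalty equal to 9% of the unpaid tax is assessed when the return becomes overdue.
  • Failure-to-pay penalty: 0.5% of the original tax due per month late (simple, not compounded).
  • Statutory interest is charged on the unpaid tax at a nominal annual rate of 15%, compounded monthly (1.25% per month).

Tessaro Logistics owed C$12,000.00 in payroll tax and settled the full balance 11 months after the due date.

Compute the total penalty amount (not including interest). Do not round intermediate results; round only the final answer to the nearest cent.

C$1,740.00

Failure-to-file penalty: 9% × C$12,000.00 = C$1,080.00
Failure-to-pay penalty: 11 × 0.5% × C$12,000.00 = C$660.00
Total penalty = C$1,080.00 + C$660.00 = C$1,740.00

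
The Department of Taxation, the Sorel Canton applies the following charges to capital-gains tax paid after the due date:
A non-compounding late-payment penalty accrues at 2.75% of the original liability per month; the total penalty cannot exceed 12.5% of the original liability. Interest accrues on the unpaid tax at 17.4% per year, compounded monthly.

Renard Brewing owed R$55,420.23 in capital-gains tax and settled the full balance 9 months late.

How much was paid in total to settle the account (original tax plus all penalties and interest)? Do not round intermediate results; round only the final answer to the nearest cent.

R$70,014.08

Penalty (uncapped): 9 × 2.75% × R$55,420.23 = R$13,716.51…; cap = 12.5% × R$55,420.23 = R$6,927.53… → penalty = R$6,927.53…
Interest (17.4%/yr ÷ 12 = 1.45%/month): R$55,420.23 × ((1 + 0.0145)^9 − 1) = R$7,666.3212…
Total = R$55,420.23 + R$6,927.5288… + R$7,666.3212… = R$70,014.08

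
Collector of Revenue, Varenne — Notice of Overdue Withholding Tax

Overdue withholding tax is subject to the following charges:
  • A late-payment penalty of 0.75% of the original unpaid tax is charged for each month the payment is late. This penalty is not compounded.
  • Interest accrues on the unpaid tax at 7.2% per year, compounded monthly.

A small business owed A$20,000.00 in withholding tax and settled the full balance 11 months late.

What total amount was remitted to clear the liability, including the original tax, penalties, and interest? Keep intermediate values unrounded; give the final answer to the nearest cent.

A$23,010.32

Late-payment penalty: 11 × 0.75% × A$20,000.00 = A$1,650.00
Interest (7.2%/yr ÷ 12 = 0.6%/month): A$20,000.00 × ((1 + 0.006)^11 − 1) = A$1,360.3214…
Total = A$20,000.00 + A$1,650.0000 + A$1,360.3214… = A$23,010.32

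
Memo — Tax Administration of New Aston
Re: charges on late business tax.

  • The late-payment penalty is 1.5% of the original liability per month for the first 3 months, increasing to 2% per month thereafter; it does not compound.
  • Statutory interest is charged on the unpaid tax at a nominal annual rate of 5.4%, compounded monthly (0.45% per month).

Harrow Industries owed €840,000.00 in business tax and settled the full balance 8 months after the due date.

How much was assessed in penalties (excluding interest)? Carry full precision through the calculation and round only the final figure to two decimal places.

Penalty, months 1–3: 3 × 1.5% × €840,000.00 = €37,800.00
Penalty, months 4–8: 5 × 2% × €840,000.00 = €84,000.00
Total penalty = €37,800.00 + €84,000.00 = €121,800.00

€121,800.00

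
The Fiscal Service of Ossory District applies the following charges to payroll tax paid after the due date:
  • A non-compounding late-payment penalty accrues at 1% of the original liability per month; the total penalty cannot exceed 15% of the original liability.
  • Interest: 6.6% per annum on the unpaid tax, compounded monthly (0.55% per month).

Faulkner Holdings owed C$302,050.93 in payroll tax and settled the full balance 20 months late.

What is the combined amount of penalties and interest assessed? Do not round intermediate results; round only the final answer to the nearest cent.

Penalty (uncapped): 20 × 1% × C$302,050.93 = C$60,410.19…; cap = 15% × C$302,050.93 = C$45,307.64… → penalty = C$45,307.64…
Interest: C$302,050.93 × ((1 + 0.0055)^20 − 1) = C$302,050.93 × 0.1159417… = C$35,020.2923…
Penalties + interest = C$45,307.6395 + C$35,020.2923… = C$80,327.93

C$80,327.93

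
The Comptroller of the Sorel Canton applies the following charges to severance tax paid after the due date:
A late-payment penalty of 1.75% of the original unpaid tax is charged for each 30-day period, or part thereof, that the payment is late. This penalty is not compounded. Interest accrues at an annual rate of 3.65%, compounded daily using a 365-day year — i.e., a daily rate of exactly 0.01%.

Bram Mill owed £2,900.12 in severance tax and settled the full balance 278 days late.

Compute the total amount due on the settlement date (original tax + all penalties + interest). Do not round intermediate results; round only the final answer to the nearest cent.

Penalty periods: ⌈278/30⌉ = 10; penalty = 10 × 1.75% × £2,900.12 = £507.52…
Interest: £2,900.12 × ((1 + 0.0001)^278 − 1) = £2,900.12 × 0.02818860… = £81.7503…
Total = £2,900.12 + £507.5210 + £81.7503… = £3,489.39

£3,489.39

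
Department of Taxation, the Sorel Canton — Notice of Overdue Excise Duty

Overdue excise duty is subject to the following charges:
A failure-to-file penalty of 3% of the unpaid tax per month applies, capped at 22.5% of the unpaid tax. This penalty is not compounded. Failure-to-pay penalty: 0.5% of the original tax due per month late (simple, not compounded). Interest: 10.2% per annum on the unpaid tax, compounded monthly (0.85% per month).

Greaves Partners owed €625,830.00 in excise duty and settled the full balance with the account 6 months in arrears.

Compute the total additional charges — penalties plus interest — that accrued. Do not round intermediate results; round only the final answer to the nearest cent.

€164,027.61

Failure-to-file: 6 × 3% × €625,830.00 = €112,649.40 (under the 22.5% cap)
Failure-to-pay penalty = 0.5% × €625,830.00 × 6 mo = €18,774.90
Interest: €625,830.00 × ((1 + 0.0085)^6 − 1) = €625,830.00 × 0.0520961… = €32,603.3092…
Penalties + interest = €131,424.3000 + €32,603.3092… = €164,027.61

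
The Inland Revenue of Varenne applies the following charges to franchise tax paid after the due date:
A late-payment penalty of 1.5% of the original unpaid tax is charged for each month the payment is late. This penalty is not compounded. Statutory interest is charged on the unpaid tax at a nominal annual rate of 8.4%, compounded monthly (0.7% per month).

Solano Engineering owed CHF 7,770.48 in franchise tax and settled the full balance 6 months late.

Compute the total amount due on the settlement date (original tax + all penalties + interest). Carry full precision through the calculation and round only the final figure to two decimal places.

CHF 8,801.95

Late-payment penalty = 1.5% × CHF 7,770.48 × 6 mo = CHF 699.34…
Interest: CHF 7,770.48 × ((1 + 0.007)^6 − 1) = CHF 7,770.48 × 0.0427419… = CHF 332.1250…
Total = CHF 7,770.48 + CHF 699.3432 + CHF 332.1250… = CHF 8,801.95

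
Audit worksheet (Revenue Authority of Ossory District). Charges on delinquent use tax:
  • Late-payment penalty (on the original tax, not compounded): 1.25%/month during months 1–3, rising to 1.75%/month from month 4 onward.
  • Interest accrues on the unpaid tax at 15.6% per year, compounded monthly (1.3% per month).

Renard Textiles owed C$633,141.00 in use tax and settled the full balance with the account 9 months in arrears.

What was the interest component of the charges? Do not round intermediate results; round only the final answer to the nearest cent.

C$78,048.68

Interest: C$633,141.00 × ((1 + 0.013)^9 − 1) = C$633,141.00 × 0.1232722… = C$78,048.6801…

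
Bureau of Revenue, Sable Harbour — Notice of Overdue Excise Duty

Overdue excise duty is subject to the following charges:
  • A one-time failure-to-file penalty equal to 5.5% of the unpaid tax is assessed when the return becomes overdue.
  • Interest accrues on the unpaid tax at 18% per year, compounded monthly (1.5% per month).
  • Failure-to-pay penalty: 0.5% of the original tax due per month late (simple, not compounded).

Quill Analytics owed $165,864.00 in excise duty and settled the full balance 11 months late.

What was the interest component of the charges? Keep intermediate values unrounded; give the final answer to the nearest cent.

Interest: $165,864.00 × ((1 + 0.015)^11 − 1) = $165,864.00 × 0.1779489… = $29,515.3226…

$29,515.32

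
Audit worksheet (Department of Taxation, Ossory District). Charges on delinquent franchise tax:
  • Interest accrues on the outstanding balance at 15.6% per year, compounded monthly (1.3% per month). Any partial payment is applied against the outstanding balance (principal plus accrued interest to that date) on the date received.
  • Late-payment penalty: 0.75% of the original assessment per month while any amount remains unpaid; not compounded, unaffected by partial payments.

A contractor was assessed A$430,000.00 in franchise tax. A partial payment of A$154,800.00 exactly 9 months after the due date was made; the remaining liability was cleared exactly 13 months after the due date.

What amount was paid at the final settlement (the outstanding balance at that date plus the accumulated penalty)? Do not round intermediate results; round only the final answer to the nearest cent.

A$387,534.51

Balance at month 9: A$430,000.0000 × (1 + 0.013)^9 = A$483,007.0434…
After A$154,800.00 payment: A$483,007.0434… − A$154,800.00 = A$328,207.0434…
Balance at month 13: A$328,207.0434… × (1 + 0.013)^4 = A$345,609.5052…
Penalty: 13 × 0.75% × A$430,000.00 = A$41,925.00
Final settlement = outstanding balance + penalty = A$345,609.5052… + A$41,925.00 = A$387,534.51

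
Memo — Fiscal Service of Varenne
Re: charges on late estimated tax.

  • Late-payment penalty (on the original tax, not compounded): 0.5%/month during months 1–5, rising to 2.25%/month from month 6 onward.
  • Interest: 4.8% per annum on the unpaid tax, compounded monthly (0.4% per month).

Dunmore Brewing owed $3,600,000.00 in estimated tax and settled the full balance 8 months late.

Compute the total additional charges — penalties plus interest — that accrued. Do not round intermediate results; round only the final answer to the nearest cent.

$449,825.77

Penalty, months 1–5: 5 × 0.5% × $3,600,000.00 = $90,000.00
Penalty, months 6–8: 3 × 2.25% × $3,600,000.00 = $243,000.00
Interest: $3,600,000.00 × ((1 + 0.004)^8 − 1) = $3,600,000.00 × 0.0324516… = $116,825.7671…
Penalties + interest = $333,000.0000 + $116,825.7671… = $449,825.77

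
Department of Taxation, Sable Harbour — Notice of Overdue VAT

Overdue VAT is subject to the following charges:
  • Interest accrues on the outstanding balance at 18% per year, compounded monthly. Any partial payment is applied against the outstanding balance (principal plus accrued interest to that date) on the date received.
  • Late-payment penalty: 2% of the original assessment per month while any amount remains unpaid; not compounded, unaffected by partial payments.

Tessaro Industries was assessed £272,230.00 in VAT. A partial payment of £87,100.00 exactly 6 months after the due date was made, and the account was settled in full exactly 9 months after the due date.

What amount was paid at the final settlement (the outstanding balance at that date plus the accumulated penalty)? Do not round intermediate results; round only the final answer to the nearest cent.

Monthly rate = 18% ÷ 12 = 1.5%
Balance at month 6: £272,230.0000 × (1 + 0.015)^6 = £297,668.0597…
After £87,100.00 payment: £297,668.0597… − £87,100.00 = £210,568.0597…
Balance at month 9: £210,568.0597… × (1 + 0.015)^3 = £220,186.4665…
Penalty: 9 × 2% × £272,230.00 = £49,001.40
Final settlement = outstanding balance + penalty = £220,186.4665… + £49,001.40 = £269,187.87

£269,187.87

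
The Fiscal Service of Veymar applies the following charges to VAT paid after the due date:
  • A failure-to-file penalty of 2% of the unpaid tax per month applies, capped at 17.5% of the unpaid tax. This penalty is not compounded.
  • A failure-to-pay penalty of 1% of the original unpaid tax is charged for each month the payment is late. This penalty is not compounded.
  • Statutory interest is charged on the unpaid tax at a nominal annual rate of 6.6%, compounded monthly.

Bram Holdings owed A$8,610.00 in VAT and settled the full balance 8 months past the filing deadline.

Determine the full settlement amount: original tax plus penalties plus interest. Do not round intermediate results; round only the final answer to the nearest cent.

Failure-to-file: 8 × 2% × A$8,610.00 = A$1,377.60 (under the 17.5% cap)
Failure-to-pay penalty: 8 × 1% × A$8,610.00 = A$688.80
Interest (6.6%/yr ÷ 12 = 0.55%/month): A$8,610.00 × ((1 + 0.0055)^8 − 1) = A$386.2134…
Total = A$8,610.00 + A$2,066.4000 + A$386.2134… = A$11,062.61

A$11,062.61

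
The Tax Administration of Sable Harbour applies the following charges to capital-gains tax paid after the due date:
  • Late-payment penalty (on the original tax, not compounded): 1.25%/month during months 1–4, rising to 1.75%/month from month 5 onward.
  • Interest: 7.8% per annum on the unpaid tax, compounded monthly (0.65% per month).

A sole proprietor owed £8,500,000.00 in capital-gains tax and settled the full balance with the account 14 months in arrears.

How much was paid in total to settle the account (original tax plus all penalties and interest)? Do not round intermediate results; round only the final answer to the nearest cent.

£11,219,545.45

Penalty, months 1–4: 4 × 1.25% × £8,500,000.00 = £425,000.00
Penalty, months 5–14: 10 × 1.75% × £8,500,000.00 = £1,487,500.00
Interest: £8,500,000.00 × ((1 + 0.0065)^14 − 1) = £8,500,000.00 × 0.0949465… = £807,045.4523…
Total = £8,500,000.00 + £1,912,500.0000 + £807,045.4523… = £11,219,545.45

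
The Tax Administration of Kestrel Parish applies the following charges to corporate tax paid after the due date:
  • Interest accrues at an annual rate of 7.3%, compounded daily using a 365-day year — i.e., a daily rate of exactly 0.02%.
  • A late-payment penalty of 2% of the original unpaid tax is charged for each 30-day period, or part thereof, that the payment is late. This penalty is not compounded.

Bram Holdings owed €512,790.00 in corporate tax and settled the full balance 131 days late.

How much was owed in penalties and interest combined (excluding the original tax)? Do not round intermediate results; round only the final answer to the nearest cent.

Penalty periods: ⌈131/30⌉ = 5; penalty = 5 × 2% × €512,790.00 = €51,279.00
Interest: €512,790.00 × ((1 + 0.0002)^131 − 1) = €512,790.00 × 0.02654355… = €13,611.2660…
Penalties + interest = €51,279.0000 + €13,611.2660… = €64,890.27

€64,890.27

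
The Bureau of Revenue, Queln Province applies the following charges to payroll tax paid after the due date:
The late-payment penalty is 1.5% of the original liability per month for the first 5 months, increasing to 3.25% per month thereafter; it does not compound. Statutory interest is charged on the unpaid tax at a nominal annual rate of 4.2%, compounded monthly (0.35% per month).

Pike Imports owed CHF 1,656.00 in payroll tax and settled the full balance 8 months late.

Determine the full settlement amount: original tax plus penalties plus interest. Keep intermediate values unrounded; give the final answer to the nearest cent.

Penalty, months 1–5: 5 × 1.5% × CHF 1,656.00 = CHF 124.20
Penalty, months 6–8: 3 × 3.25% × CHF 1,656.00 = CHF 161.46
Interest: CHF 1,656.00 × ((1 + 0.0035)^8 − 1) = CHF 1,656.00 × 0.0283454… = CHF 46.9400…
Total = CHF 1,656.00 + CHF 285.6600 + CHF 46.9400… = CHF 1,988.60

CHF 1,988.60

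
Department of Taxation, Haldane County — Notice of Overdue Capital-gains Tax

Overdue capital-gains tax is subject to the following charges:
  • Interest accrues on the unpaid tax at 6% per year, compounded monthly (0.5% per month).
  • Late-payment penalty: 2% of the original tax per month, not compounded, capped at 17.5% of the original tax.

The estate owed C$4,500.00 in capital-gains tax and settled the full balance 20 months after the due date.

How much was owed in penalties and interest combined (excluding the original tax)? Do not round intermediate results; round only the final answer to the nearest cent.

Penalty (uncapped): 20 × 2% × C$4,500.00 = C$1,800.00; cap = 17.5% × C$4,500.00 = C$787.50 → penalty = C$787.50
Interest: C$4,500.00 × ((1 + 0.005)^20 − 1) = C$4,500.00 × 0.1048956… = C$472.0301…
Penalties + interest = C$787.5000 + C$472.0301… = C$1,259.53

C$1,259.53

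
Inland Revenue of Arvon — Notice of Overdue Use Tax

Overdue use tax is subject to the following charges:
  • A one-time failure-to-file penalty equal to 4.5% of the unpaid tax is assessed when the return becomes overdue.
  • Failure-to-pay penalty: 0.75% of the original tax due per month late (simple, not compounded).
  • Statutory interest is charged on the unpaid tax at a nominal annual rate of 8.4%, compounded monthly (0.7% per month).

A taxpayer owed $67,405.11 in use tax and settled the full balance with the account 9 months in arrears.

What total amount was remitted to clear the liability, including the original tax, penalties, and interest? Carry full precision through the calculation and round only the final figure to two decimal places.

Failure-to-file penalty: 4.5% × $67,405.11 = $3,033.23…
Failure-to-pay penalty = 0.75% × $67,405.11 × 9 mo = $4,549.84…
Interest: $67,405.11 × ((1 + 0.007)^9 − 1) = $67,405.11 × 0.0647931… = $4,367.3872…
Total = $67,405.11 + $7,583.0749… + $4,367.3872… = $79,355.57

$79,355.57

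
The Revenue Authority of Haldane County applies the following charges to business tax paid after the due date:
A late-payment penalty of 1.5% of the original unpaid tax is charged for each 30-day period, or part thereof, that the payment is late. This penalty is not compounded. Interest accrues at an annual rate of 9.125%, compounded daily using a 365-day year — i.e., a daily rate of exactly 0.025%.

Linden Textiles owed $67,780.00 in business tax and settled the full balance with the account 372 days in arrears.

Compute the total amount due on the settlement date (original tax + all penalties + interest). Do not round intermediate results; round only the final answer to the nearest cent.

Penalty periods: ⌈372/30⌉ = 13; penalty = 13 × 1.5% × $67,780.00 = $13,217.10
Interest: $67,780.00 × ((1 + 0.00025)^372 − 1) = $67,780.00 × 0.09744898… = $6,605.0918…
Total = $67,780.00 + $13,217.1000 + $6,605.0918… = $87,602.19

$87,602.19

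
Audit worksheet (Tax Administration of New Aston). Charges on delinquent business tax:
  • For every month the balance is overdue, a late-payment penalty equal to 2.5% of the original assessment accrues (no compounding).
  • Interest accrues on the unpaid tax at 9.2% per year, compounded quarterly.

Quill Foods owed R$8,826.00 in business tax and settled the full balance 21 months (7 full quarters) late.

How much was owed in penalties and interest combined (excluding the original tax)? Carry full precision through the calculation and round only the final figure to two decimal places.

R$6,156.53

Late-payment penalty = 2.5% × R$8,826.00 × 21 mo = R$4,633.65
Interest (9.2%/yr ÷ 4 = 2.3%/quarter): R$8,826.00 × ((1 + 0.023)^7 − 1) = R$1,522.8802…
Penalties + interest = R$4,633.6500 + R$1,522.8802… = R$6,156.53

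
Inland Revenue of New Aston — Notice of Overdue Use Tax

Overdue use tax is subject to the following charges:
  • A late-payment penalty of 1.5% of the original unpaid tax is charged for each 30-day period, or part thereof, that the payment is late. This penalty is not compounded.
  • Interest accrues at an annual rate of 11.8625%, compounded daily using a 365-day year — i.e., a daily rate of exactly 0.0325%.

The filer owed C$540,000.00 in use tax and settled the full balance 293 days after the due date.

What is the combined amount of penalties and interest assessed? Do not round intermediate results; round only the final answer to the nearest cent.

Penalty periods: ⌈293/30⌉ = 10; penalty = 10 × 1.5% × C$540,000.00 = C$81,000.00
Interest: C$540,000.00 × ((1 + 0.000325)^293 − 1) = C$540,000.00 × 0.09988929… = C$53,940.2166…
Penalties + interest = C$81,000.0000 + C$53,940.2166… = C$134,940.22

C$134,940.22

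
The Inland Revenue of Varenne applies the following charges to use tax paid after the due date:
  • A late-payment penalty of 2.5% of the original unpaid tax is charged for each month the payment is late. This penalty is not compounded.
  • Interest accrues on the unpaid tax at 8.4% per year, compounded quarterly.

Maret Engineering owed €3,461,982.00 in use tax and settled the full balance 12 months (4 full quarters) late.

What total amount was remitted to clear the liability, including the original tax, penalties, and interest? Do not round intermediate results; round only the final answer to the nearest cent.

€4,800,672.41

Late-payment penalty = 2.5% × €3,461,982.00 × 12 mo = €1,038,594.60
Interest (8.4%/yr ÷ 4 = 2.1%/quarter): €3,461,982.00 × ((1 + 0.021)^4 − 1) = €300,095.8113…
Total = €3,461,982.00 + €1,038,594.6000 + €300,095.8113… = €4,800,672.41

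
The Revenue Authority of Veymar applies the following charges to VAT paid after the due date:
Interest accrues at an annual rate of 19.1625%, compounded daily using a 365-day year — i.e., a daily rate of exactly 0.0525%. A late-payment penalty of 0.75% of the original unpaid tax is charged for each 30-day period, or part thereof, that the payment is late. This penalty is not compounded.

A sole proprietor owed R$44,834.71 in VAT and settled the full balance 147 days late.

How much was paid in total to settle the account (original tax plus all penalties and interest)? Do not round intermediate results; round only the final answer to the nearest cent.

Penalty periods: ⌈147/30⌉ = 5; penalty = 5 × 0.75% × R$44,834.71 = R$1,681.30…
Interest: R$44,834.71 × ((1 + 0.000525)^147 − 1) = R$44,834.71 × 0.08020922… = R$3,596.1573…
Total = R$44,834.71 + R$1,681.3016… + R$3,596.1573… = R$50,112.17

R$50,112.17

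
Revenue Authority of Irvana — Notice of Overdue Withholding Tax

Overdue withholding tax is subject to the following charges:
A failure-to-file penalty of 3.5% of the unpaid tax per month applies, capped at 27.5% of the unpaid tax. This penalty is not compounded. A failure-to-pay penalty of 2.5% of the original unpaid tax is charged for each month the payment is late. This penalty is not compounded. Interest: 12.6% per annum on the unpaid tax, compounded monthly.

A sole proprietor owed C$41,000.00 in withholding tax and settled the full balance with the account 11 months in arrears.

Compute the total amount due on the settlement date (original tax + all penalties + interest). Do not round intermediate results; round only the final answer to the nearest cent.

Failure-to-file: 11 × 3.5% × C$41,000.00 = C$15,785.00, capped at 27.5% × C$41,000.00 = C$11,275.00
Failure-to-pay penalty = 2.5% × C$41,000.00 × 11 mo = C$11,275.00
Interest (12.6%/yr ÷ 12 = 1.05%/month): C$41,000.00 × ((1 + 0.0105)^11 − 1) = C$4,992.1120…
Total = C$41,000.00 + C$22,550.0000 + C$4,992.1120… = C$68,542.11

C$68,542.11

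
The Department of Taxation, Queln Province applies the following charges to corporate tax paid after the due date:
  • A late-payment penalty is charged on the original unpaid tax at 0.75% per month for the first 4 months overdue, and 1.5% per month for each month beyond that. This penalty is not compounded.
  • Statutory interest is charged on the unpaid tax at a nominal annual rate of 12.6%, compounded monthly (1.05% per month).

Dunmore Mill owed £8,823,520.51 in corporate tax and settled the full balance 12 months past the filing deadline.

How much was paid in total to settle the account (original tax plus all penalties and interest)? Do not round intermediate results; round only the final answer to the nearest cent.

Penalty, months 1–4: 4 × 0.75% × £8,823,520.51 = £264,705.62…
Penalty, months 5–12: 8 × 1.5% × £8,823,520.51 = £1,058,822.46…
Interest: £8,823,520.51 × ((1 + 0.0105)^12 − 1) = £8,823,520.51 × 0.1335373… = £1,178,269.0753…
Total = £8,823,520.51 + £1,323,528.0765 + £1,178,269.0753… = £11,325,317.66

£11,325,317.66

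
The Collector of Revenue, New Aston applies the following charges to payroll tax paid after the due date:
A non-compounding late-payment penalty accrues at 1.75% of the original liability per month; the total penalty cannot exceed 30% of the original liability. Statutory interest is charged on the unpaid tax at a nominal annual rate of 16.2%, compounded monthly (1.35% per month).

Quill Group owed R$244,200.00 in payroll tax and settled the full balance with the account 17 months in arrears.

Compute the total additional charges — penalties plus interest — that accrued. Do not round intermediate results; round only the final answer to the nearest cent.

R$135,174.70

Penalty: 17 × 1.75% × R$244,200.00 = R$72,649.50 (below the 30% cap of R$73,260.00)
Interest: R$244,200.00 × ((1 + 0.0135)^17 − 1) = R$244,200.00 × 0.2560410… = R$62,525.2020…
Penalties + interest = R$72,649.5000 + R$62,525.2020… = R$135,174.70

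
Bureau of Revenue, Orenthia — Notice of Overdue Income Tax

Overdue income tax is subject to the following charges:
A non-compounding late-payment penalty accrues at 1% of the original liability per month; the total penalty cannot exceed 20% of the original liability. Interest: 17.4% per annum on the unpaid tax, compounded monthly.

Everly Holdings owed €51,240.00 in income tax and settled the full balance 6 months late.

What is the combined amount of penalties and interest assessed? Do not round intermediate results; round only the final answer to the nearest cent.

€7,697.04

Penalty: 6 × 1% × €51,240.00 = €3,074.40 (below the 20% cap of €10,248.00)
Interest (17.4%/yr ÷ 12 = 1.45%/month): €51,240.00 × ((1 + 0.0145)^6 − 1) = €4,622.6366…
Penalties + interest = €3,074.4000 + €4,622.6366… = €7,697.04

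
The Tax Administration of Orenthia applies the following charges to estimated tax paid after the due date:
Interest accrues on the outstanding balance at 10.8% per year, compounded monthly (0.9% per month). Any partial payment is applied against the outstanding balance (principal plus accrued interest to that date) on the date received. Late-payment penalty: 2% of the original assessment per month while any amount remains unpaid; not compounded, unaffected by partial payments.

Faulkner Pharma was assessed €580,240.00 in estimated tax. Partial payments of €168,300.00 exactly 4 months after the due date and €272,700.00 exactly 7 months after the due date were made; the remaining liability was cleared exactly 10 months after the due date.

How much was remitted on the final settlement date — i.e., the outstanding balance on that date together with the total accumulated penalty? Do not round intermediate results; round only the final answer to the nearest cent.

Balance at month 4: €580,240.0000 × (1 + 0.009)^4 = €601,412.3324…
After €168,300.00 payment: €601,412.3324… − €168,300.00 = €433,112.3324…
Balance at month 7: €433,112.3324… × (1 + 0.009)^3 = €444,911.9274…
After €272,700.00 payment: €444,911.9274… − €272,700.00 = €172,211.9274…
Balance at month 10: €172,211.9274… × (1 + 0.009)^3 = €176,903.6225…
Penalty: 10 × 2% × €580,240.00 = €116,048.00
Final settlement = outstanding balance + penalty = €176,903.6225… + €116,048.00 = €292,951.62

€292,951.62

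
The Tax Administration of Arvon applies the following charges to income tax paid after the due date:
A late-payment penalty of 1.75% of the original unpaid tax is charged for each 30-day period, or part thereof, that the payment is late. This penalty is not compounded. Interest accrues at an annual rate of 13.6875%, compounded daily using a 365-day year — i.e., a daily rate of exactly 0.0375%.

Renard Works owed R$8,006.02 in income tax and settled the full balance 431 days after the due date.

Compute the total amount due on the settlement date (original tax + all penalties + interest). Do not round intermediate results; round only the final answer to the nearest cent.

Penalty periods: ⌈431/30⌉ = 15; penalty = 15 × 1.75% × R$8,006.02 = R$2,101.58…
Interest: R$8,006.02 × ((1 + 0.000375)^431 − 1) = R$8,006.02 × 0.17538377… = R$1,404.1259…
Total = R$8,006.02 + R$2,101.5803… + R$1,404.1259… = R$11,511.73

R$11,511.73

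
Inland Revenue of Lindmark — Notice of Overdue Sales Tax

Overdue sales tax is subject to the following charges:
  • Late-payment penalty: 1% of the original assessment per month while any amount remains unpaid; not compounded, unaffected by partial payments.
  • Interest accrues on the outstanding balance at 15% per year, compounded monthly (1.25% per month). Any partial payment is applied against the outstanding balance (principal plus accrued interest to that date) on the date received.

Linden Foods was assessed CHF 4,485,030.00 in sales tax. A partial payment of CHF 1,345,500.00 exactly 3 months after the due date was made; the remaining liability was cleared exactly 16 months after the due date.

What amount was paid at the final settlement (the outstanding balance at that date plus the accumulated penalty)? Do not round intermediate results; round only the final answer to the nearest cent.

CHF 4,607,528.37

Balance at month 3: CHF 4,485,030.0000 × (1 + 0.0125)^3 = CHF 4,655,329.7426…
After CHF 1,345,500.00 payment: CHF 4,655,329.7426… − CHF 1,345,500.00 = CHF 3,309,829.7426…
Balance at month 16: CHF 3,309,829.7426… × (1 + 0.0125)^13 = CHF 3,889,923.5745…
Penalty: 16 × 1% × CHF 4,485,030.00 = CHF 717,604.80
Final settlement = outstanding balance + penalty = CHF 3,889,923.5745… + CHF 717,604.80 = CHF 4,607,528.37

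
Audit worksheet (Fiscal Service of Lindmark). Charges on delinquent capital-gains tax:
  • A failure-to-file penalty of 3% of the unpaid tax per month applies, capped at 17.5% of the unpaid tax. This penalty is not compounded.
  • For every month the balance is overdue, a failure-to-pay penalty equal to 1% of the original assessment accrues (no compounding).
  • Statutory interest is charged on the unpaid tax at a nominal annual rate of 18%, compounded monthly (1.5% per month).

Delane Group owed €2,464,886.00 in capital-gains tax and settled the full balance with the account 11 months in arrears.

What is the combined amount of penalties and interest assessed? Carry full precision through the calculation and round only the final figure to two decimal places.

€1,141,116.35

Failure-to-file: 11 × 3% × €2,464,886.00 = €813,412.38, capped at 17.5% × €2,464,886.00 = €431,355.05
Failure-to-pay penalty: 11 × 1% × €2,464,886.00 = €271,137.46
Interest: €2,464,886.00 × ((1 + 0.015)^11 − 1) = €2,464,886.00 × 0.1779489… = €438,623.8445…
Penalties + interest = €702,492.5100 + €438,623.8445… = €1,141,116.35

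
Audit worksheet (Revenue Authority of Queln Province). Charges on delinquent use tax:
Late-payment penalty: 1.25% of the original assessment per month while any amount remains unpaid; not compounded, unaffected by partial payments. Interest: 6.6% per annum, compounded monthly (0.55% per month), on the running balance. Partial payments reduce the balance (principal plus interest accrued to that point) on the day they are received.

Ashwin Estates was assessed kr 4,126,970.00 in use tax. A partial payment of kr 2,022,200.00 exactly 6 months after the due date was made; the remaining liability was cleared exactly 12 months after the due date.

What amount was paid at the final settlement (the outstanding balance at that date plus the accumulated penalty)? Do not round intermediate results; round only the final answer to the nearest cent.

kr 2,936,931.03

Balance at month 6: kr 4,126,970.0000 × (1 + 0.0055)^6 = kr 4,265,046.4119…
After kr 2,022,200.00 payment: kr 4,265,046.4119… − kr 2,022,200.00 = kr 2,242,846.4119…
Balance at month 12: kr 2,242,846.4119… × (1 + 0.0055)^6 = kr 2,317,885.5290…
Penalty: 12 × 1.25% × kr 4,126,970.00 = kr 619,045.50
Final settlement = outstanding balance + penalty = kr 2,317,885.5290… + kr 619,045.50 = kr 2,936,931.03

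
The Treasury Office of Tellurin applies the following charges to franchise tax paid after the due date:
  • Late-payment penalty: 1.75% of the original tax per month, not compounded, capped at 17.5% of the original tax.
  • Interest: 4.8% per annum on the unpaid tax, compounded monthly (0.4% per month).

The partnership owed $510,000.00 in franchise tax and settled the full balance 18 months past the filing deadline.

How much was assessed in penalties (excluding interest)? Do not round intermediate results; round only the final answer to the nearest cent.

Penalty (uncapped): 18 × 1.75% × $510,000.00 = $160,650.00; cap = 17.5% × $510,000.00 = $89,250.00 → penalty = $89,250.00

$89,250.00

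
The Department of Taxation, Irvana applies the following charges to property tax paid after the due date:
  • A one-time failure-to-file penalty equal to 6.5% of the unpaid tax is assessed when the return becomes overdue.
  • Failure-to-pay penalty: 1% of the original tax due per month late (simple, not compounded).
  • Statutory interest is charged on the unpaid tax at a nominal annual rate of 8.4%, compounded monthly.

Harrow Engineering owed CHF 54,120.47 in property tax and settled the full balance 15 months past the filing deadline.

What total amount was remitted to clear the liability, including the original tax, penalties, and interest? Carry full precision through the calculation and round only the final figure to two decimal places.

CHF 71,726.10

Failure-to-file penalty: 6.5% × CHF 54,120.47 = CHF 3,517.83…
Failure-to-pay penalty: 15 × 1% × CHF 54,120.47 = CHF 8,118.07…
Interest (8.4%/yr ÷ 12 = 0.7%/month): CHF 54,120.47 × ((1 + 0.007)^15 − 1) = CHF 5,969.7256…
Total = CHF 54,120.47 + CHF 11,635.9011… + CHF 5,969.7256… = CHF 71,726.10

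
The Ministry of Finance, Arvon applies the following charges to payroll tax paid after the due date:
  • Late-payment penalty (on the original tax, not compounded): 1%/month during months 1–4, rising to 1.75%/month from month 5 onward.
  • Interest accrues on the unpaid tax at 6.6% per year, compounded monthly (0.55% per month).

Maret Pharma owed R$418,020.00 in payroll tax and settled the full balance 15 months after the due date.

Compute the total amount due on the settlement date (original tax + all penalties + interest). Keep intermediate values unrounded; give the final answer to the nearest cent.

R$551,056.21

Penalty, months 1–4: 4 × 1% × R$418,020.00 = R$16,720.80
Penalty, months 5–15: 11 × 1.75% × R$418,020.00 = R$80,468.85
Interest: R$418,020.00 × ((1 + 0.0055)^15 − 1) = R$418,020.00 × 0.0857532… = R$35,846.5589…
Total = R$418,020.00 + R$97,189.6500 + R$35,846.5589… = R$551,056.21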